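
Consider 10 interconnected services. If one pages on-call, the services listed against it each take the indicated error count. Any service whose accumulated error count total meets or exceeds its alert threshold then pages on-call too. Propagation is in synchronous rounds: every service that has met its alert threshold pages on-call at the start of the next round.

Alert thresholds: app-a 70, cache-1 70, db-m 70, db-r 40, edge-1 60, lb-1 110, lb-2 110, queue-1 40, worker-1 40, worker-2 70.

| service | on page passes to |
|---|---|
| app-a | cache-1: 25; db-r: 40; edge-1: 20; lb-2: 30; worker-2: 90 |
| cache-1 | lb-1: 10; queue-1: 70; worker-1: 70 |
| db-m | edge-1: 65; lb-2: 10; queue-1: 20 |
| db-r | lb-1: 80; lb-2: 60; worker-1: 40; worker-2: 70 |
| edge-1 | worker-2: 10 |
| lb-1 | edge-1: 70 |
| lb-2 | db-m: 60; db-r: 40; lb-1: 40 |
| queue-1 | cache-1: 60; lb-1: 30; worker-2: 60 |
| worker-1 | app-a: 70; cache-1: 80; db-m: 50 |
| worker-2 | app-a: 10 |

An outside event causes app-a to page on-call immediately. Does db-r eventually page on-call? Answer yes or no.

Round 1 — app-a pages on-call (initial).
  cache-1: +25 → 25 < 70
  db-r: +40 → 40 ≥ 40
  edge-1: +20 → 20 < 60
  lb-2: +30 → 30 < 110
  worker-2: +90 → 90 ≥ 70
Round 2 — db-r, worker-2 page on-call.
  lb-1: +80 → 80 < 110
  lb-2: +60 → 90 < 110
  worker-1: +40 → 40 ≥ 40
Round 3 — worker-1 pages on-call.
  cache-1: +80 → 105 ≥ 70
  db-m: +50 → 50 < 70
Round 4 — cache-1 pages on-call.
  lb-1: +10 → 90 < 110
  queue-1: +70 → 70 ≥ 40
Round 5 — queue-1 pages on-call.
  lb-1: +30 → 120 ≥ 110
Round 6 — lb-1 pages on-call.
  edge-1: +70 → 90 ≥ 60
Round 7 — edge-1 pages on-call.
No further pages.

yes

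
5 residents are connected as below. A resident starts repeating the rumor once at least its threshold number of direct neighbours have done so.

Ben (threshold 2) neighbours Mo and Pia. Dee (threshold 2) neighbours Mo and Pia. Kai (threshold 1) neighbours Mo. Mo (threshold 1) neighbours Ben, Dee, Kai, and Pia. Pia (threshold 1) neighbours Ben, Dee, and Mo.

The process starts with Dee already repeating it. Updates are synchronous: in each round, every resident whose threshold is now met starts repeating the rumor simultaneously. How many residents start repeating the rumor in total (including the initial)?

Round 1 — Dee starts repeating the rumor (initial).
Round 2 — checking thresholds:
  Mo: 1 of 4 neighbours ≥ 1, starts repeating the rumor.
  Pia: 1 of 3 neighbours ≥ 1, starts repeating the rumor.
Round 3 — checking thresholds:
  Ben: 2 of 2 neighbours ≥ 2, starts repeating the rumor.
  Kai: 1 of 1 neighbours ≥ 1, starts repeating the rumor.
Round 4 — no new spreads; cascade stops.

5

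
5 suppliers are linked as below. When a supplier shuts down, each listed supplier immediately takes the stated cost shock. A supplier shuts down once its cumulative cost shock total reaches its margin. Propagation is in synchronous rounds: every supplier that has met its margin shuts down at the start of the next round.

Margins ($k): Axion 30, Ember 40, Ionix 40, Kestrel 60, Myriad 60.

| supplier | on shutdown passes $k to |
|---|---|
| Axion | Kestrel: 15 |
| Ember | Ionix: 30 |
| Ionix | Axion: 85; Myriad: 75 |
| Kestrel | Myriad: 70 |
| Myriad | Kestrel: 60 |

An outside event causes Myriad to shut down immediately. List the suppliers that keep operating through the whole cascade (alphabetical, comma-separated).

Round 1 — Myriad shuts down (initial).
  Kestrel: +60 → 60 ≥ 60
Round 2 — Kestrel shuts down.
No further shutdowns.

Axion, Ember, Ionix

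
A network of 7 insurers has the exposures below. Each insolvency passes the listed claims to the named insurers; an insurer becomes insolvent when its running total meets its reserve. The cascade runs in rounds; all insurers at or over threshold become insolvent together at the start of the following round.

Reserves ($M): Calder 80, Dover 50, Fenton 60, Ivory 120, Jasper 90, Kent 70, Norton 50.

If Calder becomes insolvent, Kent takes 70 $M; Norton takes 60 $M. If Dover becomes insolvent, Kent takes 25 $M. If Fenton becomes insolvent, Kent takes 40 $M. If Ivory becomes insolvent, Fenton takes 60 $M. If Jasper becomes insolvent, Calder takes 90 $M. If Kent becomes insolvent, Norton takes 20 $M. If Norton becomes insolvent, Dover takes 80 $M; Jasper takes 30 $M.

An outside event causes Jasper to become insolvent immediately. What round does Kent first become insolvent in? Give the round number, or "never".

Round 1 — Jasper becomes insolvent (initial).
  Calder: +90 → 90 ≥ 80
Round 2 — Calder becomes insolvent.
  Kent: +70 → 70 ≥ 70
  Norton: +60 → 60 ≥ 50
Round 3 — Kent, Norton become insolvent.
  Dover: +80 → 80 ≥ 50
Round 4 — Dover becomes insolvent.
No further insolvencies.

3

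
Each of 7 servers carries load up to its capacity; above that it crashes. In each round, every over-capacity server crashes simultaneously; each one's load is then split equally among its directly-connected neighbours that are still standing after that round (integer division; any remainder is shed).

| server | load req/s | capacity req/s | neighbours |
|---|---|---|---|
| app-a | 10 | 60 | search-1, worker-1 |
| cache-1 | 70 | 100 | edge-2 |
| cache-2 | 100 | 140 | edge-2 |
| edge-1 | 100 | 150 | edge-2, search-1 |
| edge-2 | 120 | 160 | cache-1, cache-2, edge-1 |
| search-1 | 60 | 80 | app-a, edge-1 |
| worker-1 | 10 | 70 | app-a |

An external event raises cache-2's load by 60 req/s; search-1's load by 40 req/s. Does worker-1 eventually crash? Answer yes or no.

no

Round 1 — cache-2 at 160 > 140; search-1 at 100 > 80. cache-2, search-1 crash.
  cache-2 sheds 160 req/s to edge-2: 160 each.
    edge-2: 120+160 = 280 > 160
  search-1 sheds 100 req/s to app-a, edge-1: 50 each.
    app-a: 10+50 = 60 ≤ 60
    edge-1: 100+50 = 150 ≤ 150
Round 2 — edge-2 crashes.
  edge-2 sheds 280 req/s to cache-1, edge-1: 140 each.
    cache-1: 70+140 = 210 > 100
    edge-1: 150+140 = 290 > 150
Round 3 — cache-1, edge-1 crash.
  cache-1 sheds 210 req/s: no online neighbours, lost.
  edge-1 sheds 290 req/s: no online neighbours, lost.
No further crashes.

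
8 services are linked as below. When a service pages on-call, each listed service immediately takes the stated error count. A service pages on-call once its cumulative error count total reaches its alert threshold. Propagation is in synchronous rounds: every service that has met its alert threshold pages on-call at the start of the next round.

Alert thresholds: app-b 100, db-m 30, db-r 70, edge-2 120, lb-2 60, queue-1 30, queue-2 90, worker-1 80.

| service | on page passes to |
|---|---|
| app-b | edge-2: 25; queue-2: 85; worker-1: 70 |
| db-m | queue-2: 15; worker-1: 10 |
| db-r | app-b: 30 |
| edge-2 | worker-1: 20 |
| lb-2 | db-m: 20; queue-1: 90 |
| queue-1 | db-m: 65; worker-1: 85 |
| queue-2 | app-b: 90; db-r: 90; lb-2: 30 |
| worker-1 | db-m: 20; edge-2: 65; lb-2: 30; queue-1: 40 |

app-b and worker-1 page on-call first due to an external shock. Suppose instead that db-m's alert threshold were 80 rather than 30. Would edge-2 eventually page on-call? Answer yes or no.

no

With db-m's alert threshold at 80:
Round 1 — app-b, worker-1 page on-call (initial).
  db-m: +20 → 20 < 80
  edge-2: +25+65 → 90 < 120
  lb-2: +30 → 30 < 60
  queue-1: +40 → 40 ≥ 30
  queue-2: +85 → 85 < 90
Round 2 — queue-1 pages on-call.
  db-m: +65 → 85 ≥ 80
Round 3 — db-m pages on-call.
  queue-2: +15 → 100 ≥ 90
Round 4 — queue-2 pages on-call.
  db-r: +90 → 90 ≥ 70
  lb-2: +30 → 60 ≥ 60
Round 5 — db-r, lb-2 page on-call.
No further pages.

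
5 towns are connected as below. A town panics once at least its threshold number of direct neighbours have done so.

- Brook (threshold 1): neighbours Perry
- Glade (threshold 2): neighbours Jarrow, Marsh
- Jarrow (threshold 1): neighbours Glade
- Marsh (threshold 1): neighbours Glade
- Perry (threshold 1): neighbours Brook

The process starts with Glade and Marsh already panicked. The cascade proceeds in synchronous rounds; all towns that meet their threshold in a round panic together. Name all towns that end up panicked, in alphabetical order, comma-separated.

Glade, Jarrow, Marsh

Round 1 — Glade, Marsh panic (initial).
Round 2 — checking thresholds:
  Jarrow: 1 of 1 neighbours ≥ 1, panics.
Round 3 — no new panics; cascade stops.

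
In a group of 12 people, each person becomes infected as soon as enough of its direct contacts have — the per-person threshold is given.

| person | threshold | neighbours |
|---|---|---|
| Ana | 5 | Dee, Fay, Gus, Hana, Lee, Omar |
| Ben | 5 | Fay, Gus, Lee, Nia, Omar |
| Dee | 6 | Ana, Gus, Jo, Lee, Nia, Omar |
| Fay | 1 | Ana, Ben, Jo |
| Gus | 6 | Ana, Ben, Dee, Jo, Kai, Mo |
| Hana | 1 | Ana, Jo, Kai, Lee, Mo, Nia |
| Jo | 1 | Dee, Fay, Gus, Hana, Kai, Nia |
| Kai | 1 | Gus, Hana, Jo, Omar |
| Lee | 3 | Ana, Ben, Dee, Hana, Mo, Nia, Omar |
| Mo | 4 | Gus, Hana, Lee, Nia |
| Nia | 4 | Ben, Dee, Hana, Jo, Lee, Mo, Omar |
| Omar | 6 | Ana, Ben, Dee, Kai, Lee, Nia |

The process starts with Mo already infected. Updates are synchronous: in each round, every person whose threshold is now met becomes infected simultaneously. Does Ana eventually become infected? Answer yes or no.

Round 1 — Mo becomes infected (initial).
Round 2 — checking thresholds:
  Gus: 1 of 6 neighbours < 6, holds.
  Hana: 1 of 6 neighbours ≥ 1, becomes infected.
  Lee: 1 of 7 neighbours < 3, holds.
  Nia: 1 of 7 neighbours < 4, holds.
Round 3 — checking thresholds:
  Ana: 1 of 6 neighbours < 5, holds.
  Gus: 1 of 6 neighbours < 6, holds.
  Jo: 1 of 6 neighbours ≥ 1, becomes infected.
  Kai: 1 of 4 neighbours ≥ 1, becomes infected.
  Lee: 2 of 7 neighbours < 3, holds.
  Nia: 2 of 7 neighbours < 4, holds.
Round 4 — checking thresholds:
  Ana: 1 of 6 neighbours < 5, holds.
  Dee: 1 of 6 neighbours < 6, holds.
  Fay: 1 of 3 neighbours ≥ 1, becomes infected.
  Gus: 3 of 6 neighbours < 6, holds.
  Lee: 2 of 7 neighbours < 3, holds.
  Nia: 3 of 7 neighbours < 4, holds.
  Omar: 1 of 6 neighbours < 6, holds.
Round 5 — no new infections; cascade stops.

no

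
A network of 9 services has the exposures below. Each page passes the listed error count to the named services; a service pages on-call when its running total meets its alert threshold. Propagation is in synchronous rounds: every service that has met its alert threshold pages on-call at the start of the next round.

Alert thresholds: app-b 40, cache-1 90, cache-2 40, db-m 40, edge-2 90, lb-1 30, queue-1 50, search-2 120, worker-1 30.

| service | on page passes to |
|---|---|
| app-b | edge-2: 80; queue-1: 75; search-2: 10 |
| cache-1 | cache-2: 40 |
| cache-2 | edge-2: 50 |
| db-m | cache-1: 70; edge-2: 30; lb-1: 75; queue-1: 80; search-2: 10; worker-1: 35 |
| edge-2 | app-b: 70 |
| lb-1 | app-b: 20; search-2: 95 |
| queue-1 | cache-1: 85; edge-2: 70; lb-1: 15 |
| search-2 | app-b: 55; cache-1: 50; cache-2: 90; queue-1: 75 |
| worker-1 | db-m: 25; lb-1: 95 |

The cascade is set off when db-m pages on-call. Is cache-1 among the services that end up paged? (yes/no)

Round 1 — db-m pages on-call (initial).
  cache-1: +70 → 70 < 90
  edge-2: +30 → 30 < 90
  lb-1: +75 → 75 ≥ 30
  queue-1: +80 → 80 ≥ 50
  search-2: +10 → 10 < 120
  worker-1: +35 → 35 ≥ 30
Round 2 — lb-1, queue-1, worker-1 page on-call.
  app-b: +20 → 20 < 40
  cache-1: +85 → 155 ≥ 90
  edge-2: +70 → 100 ≥ 90
  search-2: +95 → 105 < 120
Round 3 — cache-1, edge-2 page on-call.
  app-b: +70 → 90 ≥ 40
  cache-2: +40 → 40 ≥ 40
Round 4 — app-b, cache-2 page on-call.
  search-2: +10 → 115 < 120
No further pages.

yes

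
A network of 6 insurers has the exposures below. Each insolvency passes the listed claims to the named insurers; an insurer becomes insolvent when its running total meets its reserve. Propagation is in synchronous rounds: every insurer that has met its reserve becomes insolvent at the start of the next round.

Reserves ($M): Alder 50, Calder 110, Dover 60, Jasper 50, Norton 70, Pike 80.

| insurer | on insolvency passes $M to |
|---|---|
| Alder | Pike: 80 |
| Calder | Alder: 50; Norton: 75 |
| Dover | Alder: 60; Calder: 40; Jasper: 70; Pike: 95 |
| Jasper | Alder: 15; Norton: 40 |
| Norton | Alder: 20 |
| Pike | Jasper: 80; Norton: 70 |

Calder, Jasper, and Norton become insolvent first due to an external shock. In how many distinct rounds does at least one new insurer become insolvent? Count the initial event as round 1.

Round 1 — Calder, Jasper, Norton become insolvent (initial).
  Alder: +50+15+20 → 85 ≥ 50
Round 2 — Alder becomes insolvent.
  Pike: +80 → 80 ≥ 80
Round 3 — Pike becomes insolvent.
No further insolvencies.

3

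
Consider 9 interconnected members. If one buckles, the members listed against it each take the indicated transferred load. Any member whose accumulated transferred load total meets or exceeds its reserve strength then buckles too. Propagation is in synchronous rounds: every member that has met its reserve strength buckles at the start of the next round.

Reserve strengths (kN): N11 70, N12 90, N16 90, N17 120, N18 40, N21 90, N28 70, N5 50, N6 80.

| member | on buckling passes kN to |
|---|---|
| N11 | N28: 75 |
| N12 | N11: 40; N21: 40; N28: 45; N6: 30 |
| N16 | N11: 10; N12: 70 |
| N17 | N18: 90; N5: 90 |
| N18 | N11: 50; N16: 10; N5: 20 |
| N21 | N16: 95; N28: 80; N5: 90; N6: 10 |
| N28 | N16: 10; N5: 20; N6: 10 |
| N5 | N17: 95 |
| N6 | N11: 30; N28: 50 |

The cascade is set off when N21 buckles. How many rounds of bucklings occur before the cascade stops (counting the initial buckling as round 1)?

2

Round 1 — N21 buckles (initial).
  N16: +95 → 95 ≥ 90
  N28: +80 → 80 ≥ 70
  N5: +90 → 90 ≥ 50
  N6: +10 → 10 < 80
Round 2 — N16, N28, N5 buckle.
  N11: +10 → 10 < 70
  N12: +70 → 70 < 90
  N17: +95 → 95 < 120
  N6: +10 → 20 < 80
No further bucklings.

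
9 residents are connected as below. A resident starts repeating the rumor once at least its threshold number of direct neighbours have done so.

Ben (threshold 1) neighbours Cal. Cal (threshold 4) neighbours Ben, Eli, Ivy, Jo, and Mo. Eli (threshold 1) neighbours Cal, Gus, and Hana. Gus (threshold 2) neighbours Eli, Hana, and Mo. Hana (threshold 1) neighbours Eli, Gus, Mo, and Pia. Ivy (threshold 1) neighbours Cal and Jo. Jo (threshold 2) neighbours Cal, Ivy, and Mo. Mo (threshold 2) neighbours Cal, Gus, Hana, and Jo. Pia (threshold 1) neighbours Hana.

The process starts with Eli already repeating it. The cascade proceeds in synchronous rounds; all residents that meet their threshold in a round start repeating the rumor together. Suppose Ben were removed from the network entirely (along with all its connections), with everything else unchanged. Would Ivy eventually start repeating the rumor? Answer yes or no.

With Ben removed:
Round 1 — Eli starts repeating the rumor (initial).
Round 2 — checking thresholds:
  Cal: 1 of 4 neighbours < 4, not yet.
  Gus: 1 of 3 neighbours < 2, not yet.
  Hana: 1 of 4 neighbours ≥ 1, starts repeating the rumor.
Round 3 — checking thresholds:
  Cal: 1 of 4 neighbours < 4, not yet.
  Gus: 2 of 3 neighbours ≥ 2, starts repeating the rumor.
  Mo: 1 of 4 neighbours < 2, not yet.
  Pia: 1 of 1 neighbours ≥ 1, starts repeating the rumor.
Round 4 — checking thresholds:
  Cal: 1 of 4 neighbours < 4, not yet.
  Mo: 2 of 4 neighbours ≥ 2, starts repeating the rumor.
Round 5 — no new spreads; cascade stops.

no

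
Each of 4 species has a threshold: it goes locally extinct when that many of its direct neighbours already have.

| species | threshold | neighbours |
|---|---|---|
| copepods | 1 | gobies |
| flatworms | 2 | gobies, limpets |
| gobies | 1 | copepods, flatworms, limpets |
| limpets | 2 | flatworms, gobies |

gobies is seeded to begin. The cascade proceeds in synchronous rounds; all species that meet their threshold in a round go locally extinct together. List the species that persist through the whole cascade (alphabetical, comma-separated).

Round 1 — gobies goes locally extinct (initial).
Round 2 — checking thresholds:
  copepods: 1 of 1 neighbours ≥ 1, goes locally extinct.
  flatworms: 1 of 2 neighbours < 2, holds.
  limpets: 1 of 2 neighbours < 2, holds.
Round 3 — no new extinctions; cascade stops.

flatworms, limpets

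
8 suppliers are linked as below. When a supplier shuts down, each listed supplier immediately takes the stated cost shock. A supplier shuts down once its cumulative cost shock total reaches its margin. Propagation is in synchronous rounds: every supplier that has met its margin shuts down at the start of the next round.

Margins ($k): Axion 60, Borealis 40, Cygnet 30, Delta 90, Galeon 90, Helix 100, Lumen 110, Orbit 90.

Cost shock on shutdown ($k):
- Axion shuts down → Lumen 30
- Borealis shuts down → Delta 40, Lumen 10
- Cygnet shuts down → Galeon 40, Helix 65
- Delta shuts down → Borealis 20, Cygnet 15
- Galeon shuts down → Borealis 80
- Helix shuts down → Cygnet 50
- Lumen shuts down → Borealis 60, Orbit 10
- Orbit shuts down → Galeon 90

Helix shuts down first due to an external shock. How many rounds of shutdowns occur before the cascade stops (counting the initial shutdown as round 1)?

2

Round 1 — Helix shuts down (initial).
  Cygnet: +50 → 50 ≥ 30
Round 2 — Cygnet shuts down.
  Galeon: +40 → 40 < 90
No further shutdowns.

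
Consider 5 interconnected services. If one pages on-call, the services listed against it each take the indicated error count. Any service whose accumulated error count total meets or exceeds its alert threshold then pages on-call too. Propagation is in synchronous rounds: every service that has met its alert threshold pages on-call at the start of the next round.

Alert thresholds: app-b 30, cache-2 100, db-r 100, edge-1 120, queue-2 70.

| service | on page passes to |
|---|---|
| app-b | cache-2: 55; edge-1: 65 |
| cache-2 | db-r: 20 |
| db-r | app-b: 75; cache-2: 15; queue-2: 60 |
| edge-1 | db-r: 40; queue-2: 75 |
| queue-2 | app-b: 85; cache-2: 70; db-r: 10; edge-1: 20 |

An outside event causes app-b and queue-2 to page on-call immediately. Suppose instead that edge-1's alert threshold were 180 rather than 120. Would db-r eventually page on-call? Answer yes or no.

no

With edge-1's alert threshold at 180:
Round 1 — app-b, queue-2 page on-call (initial).
  cache-2: +55+70 → 125 ≥ 100
  db-r: +10 → 10 < 100
  edge-1: +65+20 → 85 < 180
Round 2 — cache-2 pages on-call.
  db-r: +20 → 30 < 100
No further pages.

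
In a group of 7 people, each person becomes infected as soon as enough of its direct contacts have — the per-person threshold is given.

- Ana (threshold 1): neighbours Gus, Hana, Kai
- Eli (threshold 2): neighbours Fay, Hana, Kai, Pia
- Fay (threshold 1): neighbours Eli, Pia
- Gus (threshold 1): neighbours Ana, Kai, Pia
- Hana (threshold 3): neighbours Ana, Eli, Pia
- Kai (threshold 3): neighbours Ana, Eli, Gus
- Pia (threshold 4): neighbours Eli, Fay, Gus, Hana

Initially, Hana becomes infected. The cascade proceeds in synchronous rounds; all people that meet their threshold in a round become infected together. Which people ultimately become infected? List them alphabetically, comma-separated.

Ana, Gus, Hana

Round 1 — Hana becomes infected (initial).
Round 2 — checking thresholds:
  Ana: 1 of 3 neighbours ≥ 1, becomes infected.
  Eli: 1 of 4 neighbours < 2, holds.
  Pia: 1 of 4 neighbours < 4, holds.
Round 3 — checking thresholds:
  Eli: 1 of 4 neighbours < 2, holds.
  Gus: 1 of 3 neighbours ≥ 1, becomes infected.
  Kai: 1 of 3 neighbours < 3, holds.
  Pia: 1 of 4 neighbours < 4, holds.
Round 4 — no new infections; cascade stops.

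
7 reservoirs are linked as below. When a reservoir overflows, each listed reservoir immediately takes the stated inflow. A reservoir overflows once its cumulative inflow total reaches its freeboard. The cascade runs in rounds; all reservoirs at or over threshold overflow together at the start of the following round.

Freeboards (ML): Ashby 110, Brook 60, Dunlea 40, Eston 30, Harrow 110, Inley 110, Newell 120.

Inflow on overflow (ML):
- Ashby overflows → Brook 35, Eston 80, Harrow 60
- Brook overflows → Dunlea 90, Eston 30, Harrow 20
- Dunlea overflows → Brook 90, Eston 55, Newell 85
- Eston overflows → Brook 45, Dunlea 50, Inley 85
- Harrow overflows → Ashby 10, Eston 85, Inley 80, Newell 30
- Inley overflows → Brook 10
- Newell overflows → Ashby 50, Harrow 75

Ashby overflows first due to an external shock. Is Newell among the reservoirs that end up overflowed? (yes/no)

no

Round 1 — Ashby overflows (initial).
  Brook: +35 → 35 < 60
  Eston: +80 → 80 ≥ 30
  Harrow: +60 → 60 < 110
Round 2 — Eston overflows.
  Brook: +45 → 80 ≥ 60
  Dunlea: +50 → 50 ≥ 40
  Inley: +85 → 85 < 110
Round 3 — Brook, Dunlea overflow.
  Harrow: +20 → 80 < 110
  Newell: +85 → 85 < 120
No further overflows.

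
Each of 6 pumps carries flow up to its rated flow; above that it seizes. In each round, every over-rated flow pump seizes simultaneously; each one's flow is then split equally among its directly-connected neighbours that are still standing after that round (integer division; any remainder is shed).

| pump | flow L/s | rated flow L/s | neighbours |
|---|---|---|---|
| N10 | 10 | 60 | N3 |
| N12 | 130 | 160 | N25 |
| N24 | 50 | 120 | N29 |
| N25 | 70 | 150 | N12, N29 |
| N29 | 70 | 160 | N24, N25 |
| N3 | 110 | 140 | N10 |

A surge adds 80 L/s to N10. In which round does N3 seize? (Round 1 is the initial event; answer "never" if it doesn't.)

Round 1 — N10 at 90 > 60. N10 seizes.
  N10 sheds 90 L/s to N3: 90 each.
    N3: 110+90 = 200 > 140
Round 2 — N3 seizes.
  N3 sheds 200 L/s: no online neighbours, lost.
No further seizures.

2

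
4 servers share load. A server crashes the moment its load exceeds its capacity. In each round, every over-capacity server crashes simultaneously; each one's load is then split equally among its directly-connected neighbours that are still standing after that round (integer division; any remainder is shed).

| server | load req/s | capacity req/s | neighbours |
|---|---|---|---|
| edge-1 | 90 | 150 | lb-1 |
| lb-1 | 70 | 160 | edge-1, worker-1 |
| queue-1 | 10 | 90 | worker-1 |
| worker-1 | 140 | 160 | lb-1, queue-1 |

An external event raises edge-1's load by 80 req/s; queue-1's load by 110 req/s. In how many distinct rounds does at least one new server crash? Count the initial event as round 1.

2

Round 1 — edge-1 at 170 > 150; queue-1 at 120 > 90. edge-1, queue-1 crash.
  edge-1 sheds 170 req/s to lb-1: 170 each.
    lb-1: 70+170 = 240 > 160
  queue-1 sheds 120 req/s to worker-1: 120 each.
    worker-1: 140+120 = 260 > 160
Round 2 — lb-1, worker-1 crash.
  lb-1 sheds 240 req/s: no online neighbours, lost.
  worker-1 sheds 260 req/s: no online neighbours, lost.
No further crashes.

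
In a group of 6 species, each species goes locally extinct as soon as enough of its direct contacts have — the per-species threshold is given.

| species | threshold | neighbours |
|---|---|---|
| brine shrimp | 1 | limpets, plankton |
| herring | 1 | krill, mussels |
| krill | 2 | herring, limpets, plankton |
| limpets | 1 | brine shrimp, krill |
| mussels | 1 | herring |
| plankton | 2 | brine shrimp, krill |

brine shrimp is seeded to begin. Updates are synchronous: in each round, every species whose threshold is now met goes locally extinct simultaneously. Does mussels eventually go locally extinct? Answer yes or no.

Round 1 — brine shrimp goes locally extinct (initial).
Round 2 — checking thresholds:
  limpets: 1 of 2 neighbours ≥ 1, goes locally extinct.
  plankton: 1 of 2 neighbours < 2, below threshold.
Round 3 — no new extinctions; cascade stops.

no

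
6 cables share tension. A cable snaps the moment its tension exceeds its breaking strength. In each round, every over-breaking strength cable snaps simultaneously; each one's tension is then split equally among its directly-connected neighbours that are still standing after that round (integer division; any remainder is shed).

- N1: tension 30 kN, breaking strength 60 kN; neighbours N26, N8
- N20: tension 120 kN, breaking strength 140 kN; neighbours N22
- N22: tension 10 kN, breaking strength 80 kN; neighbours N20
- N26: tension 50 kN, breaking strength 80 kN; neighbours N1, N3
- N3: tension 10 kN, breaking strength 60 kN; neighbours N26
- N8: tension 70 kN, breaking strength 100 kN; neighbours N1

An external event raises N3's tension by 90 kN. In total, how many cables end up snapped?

4

Round 1 — N3 at 100 > 60. N3 snaps.
  N3 sheds 100 kN to N26: 100 each.
    N26: 50+100 = 150 > 80
Round 2 — N26 snaps.
  N26 sheds 150 kN to N1: 150 each.
    N1: 30+150 = 180 > 60
Round 3 — N1 snaps.
  N1 sheds 180 kN to N8: 180 each.
    N8: 70+180 = 250 > 100
Round 4 — N8 snaps.
  N8 sheds 250 kN: no online neighbours, lost.
No further breaks.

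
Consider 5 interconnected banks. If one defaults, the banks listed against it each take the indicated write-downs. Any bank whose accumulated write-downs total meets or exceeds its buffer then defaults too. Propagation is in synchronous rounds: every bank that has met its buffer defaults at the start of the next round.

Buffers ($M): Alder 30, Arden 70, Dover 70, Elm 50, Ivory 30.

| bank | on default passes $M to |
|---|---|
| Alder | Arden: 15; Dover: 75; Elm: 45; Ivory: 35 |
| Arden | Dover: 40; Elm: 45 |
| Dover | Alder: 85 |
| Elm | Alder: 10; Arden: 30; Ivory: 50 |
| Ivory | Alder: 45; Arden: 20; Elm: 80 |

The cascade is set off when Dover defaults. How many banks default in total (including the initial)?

4

Round 1 — Dover defaults (initial).
  Alder: +85 → 85 ≥ 30
Round 2 — Alder defaults.
  Arden: +15 → 15 < 70
  Elm: +45 → 45 < 50
  Ivory: +35 → 35 ≥ 30
Round 3 — Ivory defaults.
  Arden: +20 → 35 < 70
  Elm: +80 → 125 ≥ 50
Round 4 — Elm defaults.
  Arden: +30 → 65 < 70
No further defaults.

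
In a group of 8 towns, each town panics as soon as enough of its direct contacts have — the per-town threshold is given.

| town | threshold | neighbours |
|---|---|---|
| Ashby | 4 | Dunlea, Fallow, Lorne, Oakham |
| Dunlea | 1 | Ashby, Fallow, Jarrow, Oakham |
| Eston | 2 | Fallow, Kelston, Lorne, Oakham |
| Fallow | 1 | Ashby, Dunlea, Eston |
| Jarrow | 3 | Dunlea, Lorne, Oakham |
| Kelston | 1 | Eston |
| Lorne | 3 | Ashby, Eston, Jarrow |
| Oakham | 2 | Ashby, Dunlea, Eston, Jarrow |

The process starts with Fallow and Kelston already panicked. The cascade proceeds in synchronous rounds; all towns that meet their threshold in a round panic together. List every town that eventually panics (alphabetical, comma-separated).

Round 1 — Fallow, Kelston panic (initial).
Round 2 — checking thresholds:
  Ashby: 1 of 4 neighbours < 4, holds.
  Dunlea: 1 of 4 neighbours ≥ 1, panics.
  Eston: 2 of 4 neighbours ≥ 2, panics.
Round 3 — checking thresholds:
  Ashby: 2 of 4 neighbours < 4, holds.
  Jarrow: 1 of 3 neighbours < 3, holds.
  Lorne: 1 of 3 neighbours < 3, holds.
  Oakham: 2 of 4 neighbours ≥ 2, panics.
Round 4 — no new panics; cascade stops.

Dunlea, Eston, Fallow, Kelston, Oakham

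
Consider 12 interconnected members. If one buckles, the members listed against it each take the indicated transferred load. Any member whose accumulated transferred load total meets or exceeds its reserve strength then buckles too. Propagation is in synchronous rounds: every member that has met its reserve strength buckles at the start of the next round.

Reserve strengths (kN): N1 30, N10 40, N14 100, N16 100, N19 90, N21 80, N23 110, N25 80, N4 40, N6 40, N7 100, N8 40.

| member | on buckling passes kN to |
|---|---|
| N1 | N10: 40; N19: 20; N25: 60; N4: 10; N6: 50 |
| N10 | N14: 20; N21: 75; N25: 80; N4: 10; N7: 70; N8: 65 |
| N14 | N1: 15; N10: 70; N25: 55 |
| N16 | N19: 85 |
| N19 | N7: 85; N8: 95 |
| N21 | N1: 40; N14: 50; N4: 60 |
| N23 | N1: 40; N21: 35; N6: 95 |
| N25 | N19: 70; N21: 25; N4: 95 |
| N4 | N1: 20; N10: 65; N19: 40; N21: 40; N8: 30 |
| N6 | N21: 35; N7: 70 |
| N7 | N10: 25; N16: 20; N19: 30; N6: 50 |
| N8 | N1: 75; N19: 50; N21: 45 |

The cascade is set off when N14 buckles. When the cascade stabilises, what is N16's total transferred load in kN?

20

Round 1 — N14 buckles (initial).
  N1: +15 → 15 < 30
  N10: +70 → 70 ≥ 40
  N25: +55 → 55 < 80
Round 2 — N10 buckles.
  N21: +75 → 75 < 80
  N25: +80 → 135 ≥ 80
  N4: +10 → 10 < 40
  N7: +70 → 70 < 100
  N8: +65 → 65 ≥ 40
Round 3 — N25, N8 buckle.
  N1: +75 → 90 ≥ 30
  N19: +70+50 → 120 ≥ 90
  N21: +25+45 → 145 ≥ 80
  N4: +95 → 105 ≥ 40
Round 4 — N1, N19, N21, N4 buckle.
  N6: +50 → 50 ≥ 40
  N7: +85 → 155 ≥ 100
Round 5 — N6, N7 buckle.
  N16: +20 → 20 < 100
No further bucklings.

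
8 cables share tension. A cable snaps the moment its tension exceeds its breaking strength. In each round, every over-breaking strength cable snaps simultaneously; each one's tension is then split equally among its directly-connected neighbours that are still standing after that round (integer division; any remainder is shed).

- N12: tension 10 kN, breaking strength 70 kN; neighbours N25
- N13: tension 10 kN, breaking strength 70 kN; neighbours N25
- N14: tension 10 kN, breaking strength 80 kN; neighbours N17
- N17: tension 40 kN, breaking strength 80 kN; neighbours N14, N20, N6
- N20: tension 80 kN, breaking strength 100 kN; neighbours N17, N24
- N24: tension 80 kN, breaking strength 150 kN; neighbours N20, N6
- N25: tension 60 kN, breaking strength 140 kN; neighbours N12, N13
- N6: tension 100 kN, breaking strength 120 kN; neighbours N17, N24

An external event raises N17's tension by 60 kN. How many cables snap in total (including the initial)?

Round 1 — N17 at 100 > 80. N17 snaps.
  N17 sheds 100 kN to N14, N20, N6: 33 each (1 lost).
    N14: 10+33 = 43 ≤ 80
    N20: 80+33 = 113 > 100
    N6: 100+33 = 133 > 120
Round 2 — N20, N6 snap.
  N20 sheds 113 kN to N24: 113 each.
    N24: 80+113 = 193 > 150
  N6 sheds 133 kN to N24: 133 each.
    N24: 193+133 = 326 > 150
Round 3 — N24 snaps.
  N24 sheds 326 kN: no online neighbours, lost.
No further breaks.

4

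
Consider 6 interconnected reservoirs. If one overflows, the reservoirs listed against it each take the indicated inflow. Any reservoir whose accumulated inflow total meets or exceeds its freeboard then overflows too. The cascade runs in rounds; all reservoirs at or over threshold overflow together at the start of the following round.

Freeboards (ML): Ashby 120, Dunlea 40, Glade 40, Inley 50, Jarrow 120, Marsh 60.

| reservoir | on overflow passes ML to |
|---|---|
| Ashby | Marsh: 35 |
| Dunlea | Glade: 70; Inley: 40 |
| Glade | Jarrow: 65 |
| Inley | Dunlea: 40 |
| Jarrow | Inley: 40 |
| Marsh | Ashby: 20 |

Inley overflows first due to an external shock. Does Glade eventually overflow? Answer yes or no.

yes

Round 1 — Inley overflows (initial).
  Dunlea: +40 → 40 ≥ 40
Round 2 — Dunlea overflows.
  Glade: +70 → 70 ≥ 40
Round 3 — Glade overflows.
  Jarrow: +65 → 65 < 120
No further overflows.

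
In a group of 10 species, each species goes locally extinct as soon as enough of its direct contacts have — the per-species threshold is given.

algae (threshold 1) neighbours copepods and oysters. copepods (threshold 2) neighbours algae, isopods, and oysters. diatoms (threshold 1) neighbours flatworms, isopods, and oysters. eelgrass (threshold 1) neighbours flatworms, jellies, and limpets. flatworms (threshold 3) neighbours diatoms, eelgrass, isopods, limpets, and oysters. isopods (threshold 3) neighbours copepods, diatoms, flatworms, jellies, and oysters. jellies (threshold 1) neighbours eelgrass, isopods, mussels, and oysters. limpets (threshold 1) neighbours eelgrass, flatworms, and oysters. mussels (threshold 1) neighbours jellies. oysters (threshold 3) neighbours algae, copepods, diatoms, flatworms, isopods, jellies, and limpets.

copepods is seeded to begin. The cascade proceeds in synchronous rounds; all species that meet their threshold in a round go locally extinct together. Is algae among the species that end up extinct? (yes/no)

yes

Round 1 — copepods goes locally extinct (initial).
Round 2 — checking thresholds:
  algae: 1 of 2 neighbours ≥ 1, goes locally extinct.
  isopods: 1 of 5 neighbours < 3, not yet.
  oysters: 1 of 7 neighbours < 3, not yet.
Round 3 — no new extinctions; cascade stops.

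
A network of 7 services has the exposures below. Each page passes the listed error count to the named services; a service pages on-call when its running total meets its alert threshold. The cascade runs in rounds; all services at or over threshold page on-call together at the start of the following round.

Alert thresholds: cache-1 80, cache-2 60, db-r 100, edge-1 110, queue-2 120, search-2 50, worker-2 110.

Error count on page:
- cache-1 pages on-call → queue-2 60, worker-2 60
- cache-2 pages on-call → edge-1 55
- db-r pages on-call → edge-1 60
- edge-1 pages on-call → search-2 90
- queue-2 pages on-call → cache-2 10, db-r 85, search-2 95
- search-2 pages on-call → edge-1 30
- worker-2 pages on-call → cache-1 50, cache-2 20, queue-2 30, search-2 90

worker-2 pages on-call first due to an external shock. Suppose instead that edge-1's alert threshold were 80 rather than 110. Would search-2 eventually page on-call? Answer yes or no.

With edge-1's alert threshold at 80:
Round 1 — worker-2 pages on-call (initial).
  cache-1: +50 → 50 < 80
  cache-2: +20 → 20 < 60
  queue-2: +30 → 30 < 120
  search-2: +90 → 90 ≥ 50
Round 2 — search-2 pages on-call.
  edge-1: +30 → 30 < 80
No further pages.

yes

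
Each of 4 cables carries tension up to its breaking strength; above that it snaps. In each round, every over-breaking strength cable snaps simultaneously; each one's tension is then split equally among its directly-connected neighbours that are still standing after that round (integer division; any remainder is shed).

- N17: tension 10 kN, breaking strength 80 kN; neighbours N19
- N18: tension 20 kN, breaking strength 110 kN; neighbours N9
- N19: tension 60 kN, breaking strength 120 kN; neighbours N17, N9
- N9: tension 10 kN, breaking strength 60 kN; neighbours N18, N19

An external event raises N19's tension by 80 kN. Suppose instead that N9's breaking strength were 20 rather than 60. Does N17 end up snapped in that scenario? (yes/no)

With N9's breaking strength at 20:
Round 1 — N19 at 140 > 120. N19 snaps.
  N19 sheds 140 kN to N17, N9: 70 each.
    N17: 10+70 = 80 ≤ 80
    N9: 10+70 = 80 > 20
Round 2 — N9 snaps.
  N9 sheds 80 kN to N18: 80 each.
    N18: 20+80 = 100 ≤ 110
No further breaks.

no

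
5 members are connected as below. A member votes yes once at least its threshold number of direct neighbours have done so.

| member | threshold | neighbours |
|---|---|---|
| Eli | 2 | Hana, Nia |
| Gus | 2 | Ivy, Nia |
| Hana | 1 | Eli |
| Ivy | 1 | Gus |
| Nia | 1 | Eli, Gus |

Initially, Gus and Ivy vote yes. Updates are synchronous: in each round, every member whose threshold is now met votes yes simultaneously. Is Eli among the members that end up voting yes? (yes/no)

Round 1 — Gus, Ivy vote yes (initial).
Round 2 — checking thresholds:
  Nia: 1 of 2 neighbours ≥ 1, votes yes.
Round 3 — no new yes votes; cascade stops.

no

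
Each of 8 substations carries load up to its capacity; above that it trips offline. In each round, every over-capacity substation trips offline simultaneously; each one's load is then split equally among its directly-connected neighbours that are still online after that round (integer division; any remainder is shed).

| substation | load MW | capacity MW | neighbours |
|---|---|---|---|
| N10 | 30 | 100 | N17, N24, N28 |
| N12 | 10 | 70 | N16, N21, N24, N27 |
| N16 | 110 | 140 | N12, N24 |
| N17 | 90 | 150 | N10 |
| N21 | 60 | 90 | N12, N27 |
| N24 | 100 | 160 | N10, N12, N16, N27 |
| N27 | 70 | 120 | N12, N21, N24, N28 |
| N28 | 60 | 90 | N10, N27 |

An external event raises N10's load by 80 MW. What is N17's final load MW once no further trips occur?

126

Round 1 — N10 at 110 > 100. N10 trips offline.
  N10 sheds 110 MW to N17, N24, N28: 36 each (2 lost).
    N17: 90+36 = 126 ≤ 150
    N24: 100+36 = 136 ≤ 160
    N28: 60+36 = 96 > 90
Round 2 — N28 trips offline.
  N28 sheds 96 MW to N27: 96 each.
    N27: 70+96 = 166 > 120
Round 3 — N27 trips offline.
  N27 sheds 166 MW to N12, N21, N24: 55 each (1 lost).
    N12: 10+55 = 65 ≤ 70
    N21: 60+55 = 115 > 90
    N24: 136+55 = 191 > 160
Round 4 — N21, N24 trip offline.
  N21 sheds 115 MW to N12: 115 each.
    N12: 65+115 = 180 > 70
  N24 sheds 191 MW to N12, N16: 95 each (1 lost).
    N12: 180+95 = 275 > 70
    N16: 110+95 = 205 > 140
Round 5 — N12, N16 trip offline.
  N12 sheds 275 MW: no online neighbours, lost.
  N16 sheds 205 MW: no online neighbours, lost.
No further trips.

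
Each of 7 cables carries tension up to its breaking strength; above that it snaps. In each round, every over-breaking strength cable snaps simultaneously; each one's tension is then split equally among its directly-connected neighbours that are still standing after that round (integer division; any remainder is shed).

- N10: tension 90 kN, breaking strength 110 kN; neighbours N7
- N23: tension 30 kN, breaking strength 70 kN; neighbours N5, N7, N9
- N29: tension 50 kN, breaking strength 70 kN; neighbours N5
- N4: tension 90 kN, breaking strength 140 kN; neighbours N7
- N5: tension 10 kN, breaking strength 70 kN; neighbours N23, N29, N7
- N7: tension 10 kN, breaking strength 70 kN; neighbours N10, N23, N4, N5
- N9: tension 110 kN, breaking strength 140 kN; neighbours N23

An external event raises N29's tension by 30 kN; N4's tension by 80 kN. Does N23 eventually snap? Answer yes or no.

yes

Round 1 — N29 at 80 > 70; N4 at 170 > 140. N29, N4 snap.
  N29 sheds 80 kN to N5: 80 each.
    N5: 10+80 = 90 > 70
  N4 sheds 170 kN to N7: 170 each.
    N7: 10+170 = 180 > 70
Round 2 — N5, N7 snap.
  N5 sheds 90 kN to N23: 90 each.
    N23: 30+90 = 120 > 70
  N7 sheds 180 kN to N10, N23: 90 each.
    N10: 90+90 = 180 > 110
    N23: 120+90 = 210 > 70
Round 3 — N10, N23 snap.
  N10 sheds 180 kN: no online neighbours, lost.
  N23 sheds 210 kN to N9: 210 each.
    N9: 110+210 = 320 > 140
Round 4 — N9 snaps.
  N9 sheds 320 kN: no online neighbours, lost.
No further breaks.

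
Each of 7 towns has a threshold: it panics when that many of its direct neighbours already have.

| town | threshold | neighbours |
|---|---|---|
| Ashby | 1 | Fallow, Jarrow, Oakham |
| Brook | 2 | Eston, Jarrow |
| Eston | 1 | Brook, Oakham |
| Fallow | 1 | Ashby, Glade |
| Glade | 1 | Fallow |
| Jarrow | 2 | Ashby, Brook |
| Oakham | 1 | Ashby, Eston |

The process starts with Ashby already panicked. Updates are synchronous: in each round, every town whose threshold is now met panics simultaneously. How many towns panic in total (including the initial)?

5

Round 1 — Ashby panics (initial).
Round 2 — checking thresholds:
  Fallow: 1 of 2 neighbours ≥ 1, panics.
  Jarrow: 1 of 2 neighbours < 2, below threshold.
  Oakham: 1 of 2 neighbours ≥ 1, panics.
Round 3 — checking thresholds:
  Eston: 1 of 2 neighbours ≥ 1, panics.
  Glade: 1 of 1 neighbours ≥ 1, panics.
  Jarrow: 1 of 2 neighbours < 2, below threshold.
Round 4 — no new panics; cascade stops.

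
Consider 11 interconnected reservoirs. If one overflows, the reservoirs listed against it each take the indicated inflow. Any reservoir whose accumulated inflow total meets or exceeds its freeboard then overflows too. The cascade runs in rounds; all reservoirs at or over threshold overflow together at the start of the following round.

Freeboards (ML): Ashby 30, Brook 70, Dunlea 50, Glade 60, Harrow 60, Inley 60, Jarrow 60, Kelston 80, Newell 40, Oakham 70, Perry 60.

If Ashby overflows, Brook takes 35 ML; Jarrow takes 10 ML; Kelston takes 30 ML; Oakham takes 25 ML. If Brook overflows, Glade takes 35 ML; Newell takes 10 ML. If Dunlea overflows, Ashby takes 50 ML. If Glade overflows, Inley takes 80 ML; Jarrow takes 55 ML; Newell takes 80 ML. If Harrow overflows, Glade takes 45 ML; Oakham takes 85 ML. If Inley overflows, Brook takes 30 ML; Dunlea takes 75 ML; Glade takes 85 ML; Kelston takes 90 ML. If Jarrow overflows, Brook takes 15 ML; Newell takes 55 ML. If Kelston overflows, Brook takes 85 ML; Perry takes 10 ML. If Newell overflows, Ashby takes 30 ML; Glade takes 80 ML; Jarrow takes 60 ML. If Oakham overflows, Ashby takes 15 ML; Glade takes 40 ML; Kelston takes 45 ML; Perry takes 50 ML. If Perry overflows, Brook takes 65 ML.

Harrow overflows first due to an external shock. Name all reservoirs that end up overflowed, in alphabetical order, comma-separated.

Ashby, Brook, Dunlea, Glade, Harrow, Inley, Jarrow, Kelston, Newell, Oakham, Perry

Round 1 — Harrow overflows (initial).
  Glade: +45 → 45 < 60
  Oakham: +85 → 85 ≥ 70
Round 2 — Oakham overflows.
  Ashby: +15 → 15 < 30
  Glade: +40 → 85 ≥ 60
  Kelston: +45 → 45 < 80
  Perry: +50 → 50 < 60
Round 3 — Glade overflows.
  Inley: +80 → 80 ≥ 60
  Jarrow: +55 → 55 < 60
  Newell: +80 → 80 ≥ 40
Round 4 — Inley, Newell overflow.
  Ashby: +30 → 45 ≥ 30
  Brook: +30 → 30 < 70
  Dunlea: +75 → 75 ≥ 50
  Jarrow: +60 → 115 ≥ 60
  Kelston: +90 → 135 ≥ 80
Round 5 — Ashby, Dunlea, Jarrow, Kelston overflow.
  Brook: +35+15+85 → 165 ≥ 70
  Perry: +10 → 60 ≥ 60
Round 6 — Brook, Perry overflow.
No further overflows.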